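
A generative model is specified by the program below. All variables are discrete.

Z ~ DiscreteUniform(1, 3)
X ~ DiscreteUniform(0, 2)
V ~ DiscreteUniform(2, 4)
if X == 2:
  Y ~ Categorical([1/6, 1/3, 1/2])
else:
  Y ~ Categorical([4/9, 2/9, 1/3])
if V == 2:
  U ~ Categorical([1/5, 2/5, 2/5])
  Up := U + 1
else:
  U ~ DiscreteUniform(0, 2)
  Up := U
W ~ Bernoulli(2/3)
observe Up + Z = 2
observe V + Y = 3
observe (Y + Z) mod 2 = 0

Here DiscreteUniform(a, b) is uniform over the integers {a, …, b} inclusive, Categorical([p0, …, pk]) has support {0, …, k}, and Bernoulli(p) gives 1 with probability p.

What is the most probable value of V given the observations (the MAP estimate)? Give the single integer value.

argmax_v P(V = v | obs) = 3

Enumerate traces; 12 have nonzero weight after conditioning:
  (Z=1, X=0, V=2, Y=1, U=0, W=0) weight 2/3645
  (Z=1, X=0, V=2, Y=1, U=0, W=1) weight 4/3645
  (Z=1, X=1, V=2, Y=1, U=0, W=0) weight 2/3645
  (Z=1, X=1, V=2, Y=1, U=0, W=1) weight 4/3645
  (Z=1, X=2, V=2, Y=1, U=0, W=0) weight 1/1215
  (Z=1, X=2, V=2, Y=1, U=0, W=1) weight 2/1215
  (Z=2, X=0, V=3, Y=0, U=0, W=0) weight 4/2187
  (Z=2, X=0, V=3, Y=0, U=0, W=1) weight 8/2187
  … 4 more
Group by V:
  weight(V=2) = 7/1215
  weight(V=3) = 19/1458
Total weight = 7/1215 + 19/1458 = 137/7290
P(V=2 | obs) = 7/1215 / 137/7290 = 42/137
P(V=3 | obs) = 19/1458 / 137/7290 = 95/137
argmax = 3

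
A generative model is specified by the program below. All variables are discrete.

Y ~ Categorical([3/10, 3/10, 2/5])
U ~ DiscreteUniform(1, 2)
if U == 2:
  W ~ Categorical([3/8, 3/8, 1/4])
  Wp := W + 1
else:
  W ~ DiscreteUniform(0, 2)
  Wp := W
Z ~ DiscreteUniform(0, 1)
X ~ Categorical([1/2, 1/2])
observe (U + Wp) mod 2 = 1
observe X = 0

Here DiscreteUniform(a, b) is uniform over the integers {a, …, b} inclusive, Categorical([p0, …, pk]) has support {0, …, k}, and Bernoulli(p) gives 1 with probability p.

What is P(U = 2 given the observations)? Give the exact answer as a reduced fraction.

Enumerate traces; 24 have nonzero weight after conditioning:
  (Y=0, U=1, W=0, Z=0, X=0) weight 1/80
  (Y=0, U=1, W=0, Z=1, X=0) weight 1/80
  (Y=0, U=1, W=2, Z=0, X=0) weight 1/80
  (Y=0, U=1, W=2, Z=1, X=0) weight 1/80
  (Y=0, U=2, W=0, Z=0, X=0) weight 9/640
  (Y=0, U=2, W=0, Z=1, X=0) weight 9/640
  (Y=0, U=2, W=2, Z=0, X=0) weight 3/320
  (Y=0, U=2, W=2, Z=1, X=0) weight 3/320
  … 16 more
Group by U:
  weight(U=1) = 1/6
  weight(U=2) = 5/32
Total weight = 1/6 + 5/32 = 31/96
P(U=1 | obs) = 1/6 / 31/96 = 16/31
P(U=2 | obs) = 5/32 / 31/96 = 15/31

P(U = 2 | obs) = 15/31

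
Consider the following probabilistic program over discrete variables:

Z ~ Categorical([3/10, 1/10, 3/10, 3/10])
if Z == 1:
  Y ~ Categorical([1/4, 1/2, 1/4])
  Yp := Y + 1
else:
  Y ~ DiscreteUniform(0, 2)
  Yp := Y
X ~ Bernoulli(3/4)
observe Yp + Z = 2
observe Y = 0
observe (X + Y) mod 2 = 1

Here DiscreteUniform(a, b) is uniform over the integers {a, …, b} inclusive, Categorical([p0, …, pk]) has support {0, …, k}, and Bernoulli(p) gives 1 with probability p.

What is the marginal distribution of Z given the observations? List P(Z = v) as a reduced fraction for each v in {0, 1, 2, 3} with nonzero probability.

Enumerate traces; 2 have nonzero weight after conditioning:
  (Z=1, Y=0, X=1) weight 3/160
  (Z=2, Y=0, X=1) weight 3/40
Group by Z:
  weight(Z=1) = 3/160
  weight(Z=2) = 3/40
Total weight = 3/160 + 3/40 = 3/32
P(Z=1 | obs) = 3/160 / 3/32 = 1/5
P(Z=2 | obs) = 3/40 / 3/32 = 4/5

P(Z=1) = 1/5, P(Z=2) = 4/5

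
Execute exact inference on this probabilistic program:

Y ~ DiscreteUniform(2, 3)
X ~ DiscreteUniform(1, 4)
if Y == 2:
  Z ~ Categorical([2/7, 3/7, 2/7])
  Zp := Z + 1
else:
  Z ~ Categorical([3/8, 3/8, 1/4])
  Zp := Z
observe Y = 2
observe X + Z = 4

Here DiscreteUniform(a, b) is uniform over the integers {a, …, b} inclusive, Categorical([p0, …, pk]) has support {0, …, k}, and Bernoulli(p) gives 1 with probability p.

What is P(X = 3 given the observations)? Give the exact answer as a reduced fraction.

Enumerate traces; 3 have nonzero weight after conditioning:
  (Y=2, X=2, Z=2) weight 1/28
  (Y=2, X=3, Z=1) weight 3/56
  (Y=2, X=4, Z=0) weight 1/28
Group by X:
  weight(X=2) = 1/28
  weight(X=3) = 3/56
  weight(X=4) = 1/28
Total weight = 1/28 + 3/56 + 1/28 = 1/8
P(X=2 | obs) = 1/28 / 1/8 = 2/7
P(X=3 | obs) = 3/56 / 1/8 = 3/7
P(X=4 | obs) = 1/28 / 1/8 = 2/7

P(X = 3 | obs) = 3/7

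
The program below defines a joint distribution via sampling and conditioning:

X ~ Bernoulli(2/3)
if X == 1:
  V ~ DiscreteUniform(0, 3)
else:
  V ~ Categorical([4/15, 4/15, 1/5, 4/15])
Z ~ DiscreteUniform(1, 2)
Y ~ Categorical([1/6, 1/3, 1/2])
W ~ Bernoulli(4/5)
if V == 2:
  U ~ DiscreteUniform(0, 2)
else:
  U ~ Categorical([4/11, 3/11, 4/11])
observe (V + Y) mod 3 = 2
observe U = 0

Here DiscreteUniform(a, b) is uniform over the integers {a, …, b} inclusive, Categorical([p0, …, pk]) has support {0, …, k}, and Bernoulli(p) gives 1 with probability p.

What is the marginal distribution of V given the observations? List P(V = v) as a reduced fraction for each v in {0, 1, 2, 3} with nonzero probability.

Enumerate traces; 32 have nonzero weight after conditioning:
  (X=0, V=0, Z=1, Y=2, W=0, U=0) weight 4/2475
  (X=0, V=0, Z=1, Y=2, W=1, U=0) weight 16/2475
  (X=0, V=0, Z=2, Y=2, W=0, U=0) weight 4/2475
  (X=0, V=0, Z=2, Y=2, W=1, U=0) weight 16/2475
  (X=0, V=1, Z=1, Y=1, W=0, U=0) weight 8/7425
  (X=0, V=1, Z=1, Y=1, W=1, U=0) weight 32/7425
  (X=0, V=1, Z=2, Y=1, W=0, U=0) weight 8/7425
  (X=0, V=1, Z=2, Y=1, W=1, U=0) weight 32/7425
  (X=0, V=2, Z=1, Y=0, W=0, U=0) weight 1/2700
  (X=0, V=3, Z=1, Y=2, W=0, U=0) weight 4/2475
  … 22 more
Group by V:
  weight(V=0) = 23/495
  weight(V=1) = 46/1485
  weight(V=2) = 7/540
  weight(V=3) = 23/495
Total weight = 23/495 + 46/1485 + 7/540 + 23/495 = 271/1980
P(V=0 | obs) = 23/495 / 271/1980 = 92/271
P(V=1 | obs) = 46/1485 / 271/1980 = 184/813
P(V=2 | obs) = 7/540 / 271/1980 = 77/813
P(V=3 | obs) = 23/495 / 271/1980 = 92/271

P(V=0) = 92/271, P(V=1) = 184/813, P(V=2) = 77/813, P(V=3) = 92/271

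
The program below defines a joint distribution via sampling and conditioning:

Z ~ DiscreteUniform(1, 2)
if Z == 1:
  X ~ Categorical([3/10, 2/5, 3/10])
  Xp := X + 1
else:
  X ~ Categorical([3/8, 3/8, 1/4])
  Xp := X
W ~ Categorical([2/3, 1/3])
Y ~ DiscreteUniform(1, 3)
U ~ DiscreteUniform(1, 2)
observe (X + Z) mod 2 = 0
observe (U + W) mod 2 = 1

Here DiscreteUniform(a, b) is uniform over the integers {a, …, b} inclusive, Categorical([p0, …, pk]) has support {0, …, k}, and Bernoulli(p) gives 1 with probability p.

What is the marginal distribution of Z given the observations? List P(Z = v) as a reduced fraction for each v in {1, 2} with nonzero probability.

Enumerate traces; 18 have nonzero weight after conditioning:
  (Z=1, X=1, W=0, Y=1, U=1) weight 1/45
  (Z=1, X=1, W=0, Y=2, U=1) weight 1/45
  (Z=1, X=1, W=0, Y=3, U=1) weight 1/45
  (Z=1, X=1, W=1, Y=1, U=2) weight 1/90
  (Z=1, X=1, W=1, Y=2, U=2) weight 1/90
  (Z=1, X=1, W=1, Y=3, U=2) weight 1/90
  (Z=2, X=0, W=0, Y=1, U=1) weight 1/48
  (Z=2, X=0, W=0, Y=2, U=1) weight 1/48
  … 10 more
Group by Z:
  weight(Z=1) = 1/10
  weight(Z=2) = 5/32
Total weight = 1/10 + 5/32 = 41/160
P(Z=1 | obs) = 1/10 / 41/160 = 16/41
P(Z=2 | obs) = 5/32 / 41/160 = 25/41

P(Z=1) = 16/41, P(Z=2) = 25/41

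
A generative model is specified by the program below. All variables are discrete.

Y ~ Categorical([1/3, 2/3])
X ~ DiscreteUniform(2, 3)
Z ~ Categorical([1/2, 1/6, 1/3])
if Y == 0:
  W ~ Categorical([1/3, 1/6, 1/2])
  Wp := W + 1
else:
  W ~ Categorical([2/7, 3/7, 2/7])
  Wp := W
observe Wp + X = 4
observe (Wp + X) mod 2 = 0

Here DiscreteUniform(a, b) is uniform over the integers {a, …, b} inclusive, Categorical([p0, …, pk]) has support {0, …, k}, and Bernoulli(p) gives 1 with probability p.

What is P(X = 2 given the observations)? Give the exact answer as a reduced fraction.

P(X = 2 | obs) = 31/81

Enumerate traces; 12 have nonzero weight after conditioning:
  (Y=0, X=2, Z=0, W=1) weight 1/72
  (Y=0, X=2, Z=1, W=1) weight 1/216
  (Y=0, X=2, Z=2, W=1) weight 1/108
  (Y=0, X=3, Z=0, W=0) weight 1/36
  (Y=0, X=3, Z=1, W=0) weight 1/108
  (Y=0, X=3, Z=2, W=0) weight 1/54
  (Y=1, X=2, Z=0, W=2) weight 1/21
  (Y=1, X=2, Z=1, W=2) weight 1/63
  … 4 more
Group by X:
  weight(X=2) = 31/252
  weight(X=3) = 25/126
Total weight = 31/252 + 25/126 = 9/28
P(X=2 | obs) = 31/252 / 9/28 = 31/81
P(X=3 | obs) = 25/126 / 9/28 = 50/81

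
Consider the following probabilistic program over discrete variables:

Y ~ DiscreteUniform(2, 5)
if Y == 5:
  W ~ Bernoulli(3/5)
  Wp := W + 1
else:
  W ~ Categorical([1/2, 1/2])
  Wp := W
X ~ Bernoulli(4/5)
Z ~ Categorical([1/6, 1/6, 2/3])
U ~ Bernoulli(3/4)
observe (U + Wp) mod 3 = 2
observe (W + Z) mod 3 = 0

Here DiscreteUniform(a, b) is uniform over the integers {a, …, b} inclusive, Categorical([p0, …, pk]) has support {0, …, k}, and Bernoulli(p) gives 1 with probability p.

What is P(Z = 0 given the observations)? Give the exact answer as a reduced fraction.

P(Z = 0 | obs) = 1/18

Enumerate traces; 10 have nonzero weight after conditioning:
  (Y=2, W=1, X=0, Z=2, U=1) weight 1/80
  (Y=2, W=1, X=1, Z=2, U=1) weight 1/20
  (Y=3, W=1, X=0, Z=2, U=1) weight 1/80
  (Y=3, W=1, X=1, Z=2, U=1) weight 1/20
  (Y=4, W=1, X=0, Z=2, U=1) weight 1/80
  (Y=4, W=1, X=1, Z=2, U=1) weight 1/20
  (Y=5, W=0, X=0, Z=0, U=1) weight 1/400
  (Y=5, W=0, X=1, Z=0, U=1) weight 1/100
  … 2 more
Group by Z:
  weight(Z=0) = 1/80
  weight(Z=2) = 17/80
Total weight = 1/80 + 17/80 = 9/40
P(Z=0 | obs) = 1/80 / 9/40 = 1/18
P(Z=2 | obs) = 17/80 / 9/40 = 17/18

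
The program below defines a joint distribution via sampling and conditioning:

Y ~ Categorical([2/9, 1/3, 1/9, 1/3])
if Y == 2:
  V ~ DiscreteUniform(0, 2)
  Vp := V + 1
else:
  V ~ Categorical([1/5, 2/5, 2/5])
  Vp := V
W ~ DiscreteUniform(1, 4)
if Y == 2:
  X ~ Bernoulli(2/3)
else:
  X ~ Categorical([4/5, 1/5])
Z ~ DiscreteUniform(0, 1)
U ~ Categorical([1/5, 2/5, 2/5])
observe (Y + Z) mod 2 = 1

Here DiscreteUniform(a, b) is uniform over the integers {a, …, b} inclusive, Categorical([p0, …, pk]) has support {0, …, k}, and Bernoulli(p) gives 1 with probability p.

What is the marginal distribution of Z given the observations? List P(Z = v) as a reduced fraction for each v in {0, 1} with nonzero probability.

Enumerate traces; 288 have nonzero weight after conditioning:
  (Y=0, V=0, W=1, X=0, Z=1, U=0) weight 1/1125
  (Y=0, V=0, W=1, X=0, Z=1, U=1) weight 2/1125
  (Y=0, V=0, W=1, X=0, Z=1, U=2) weight 2/1125
  (Y=0, V=0, W=1, X=1, Z=1, U=0) weight 1/4500
  (Y=0, V=0, W=1, X=1, Z=1, U=1) weight 1/2250
  (Y=0, V=0, W=1, X=1, Z=1, U=2) weight 1/2250
  (Y=0, V=0, W=2, X=0, Z=1, U=0) weight 1/1125
  (Y=0, V=0, W=2, X=0, Z=1, U=1) weight 2/1125
  (Y=1, V=0, W=1, X=0, Z=0, U=0) weight 1/750
  … 279 more
Group by Z:
  weight(Z=0) = 1/3
  weight(Z=1) = 1/6
Total weight = 1/3 + 1/6 = 1/2
P(Z=0 | obs) = 1/3 / 1/2 = 2/3
P(Z=1 | obs) = 1/6 / 1/2 = 1/3

P(Z=0) = 2/3, P(Z=1) = 1/3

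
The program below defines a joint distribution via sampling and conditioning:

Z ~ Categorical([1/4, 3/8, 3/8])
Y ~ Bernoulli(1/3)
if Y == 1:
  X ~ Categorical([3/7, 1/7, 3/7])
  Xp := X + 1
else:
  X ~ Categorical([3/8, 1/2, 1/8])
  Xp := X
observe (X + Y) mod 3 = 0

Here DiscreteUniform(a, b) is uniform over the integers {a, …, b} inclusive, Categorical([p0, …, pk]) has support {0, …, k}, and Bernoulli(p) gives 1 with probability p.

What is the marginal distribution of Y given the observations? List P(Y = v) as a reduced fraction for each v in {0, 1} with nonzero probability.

P(Y=0) = 7/11, P(Y=1) = 4/11

Enumerate traces; 6 have nonzero weight after conditioning:
  (Z=0, Y=0, X=0) weight 1/16
  (Z=0, Y=1, X=2) weight 1/28
  (Z=1, Y=0, X=0) weight 3/32
  (Z=1, Y=1, X=2) weight 3/56
  (Z=2, Y=0, X=0) weight 3/32
  (Z=2, Y=1, X=2) weight 3/56
Group by Y:
  weight(Y=0) = 1/4
  weight(Y=1) = 1/7
Total weight = 1/4 + 1/7 = 11/28
P(Y=0 | obs) = 1/4 / 11/28 = 7/11
P(Y=1 | obs) = 1/7 / 11/28 = 4/11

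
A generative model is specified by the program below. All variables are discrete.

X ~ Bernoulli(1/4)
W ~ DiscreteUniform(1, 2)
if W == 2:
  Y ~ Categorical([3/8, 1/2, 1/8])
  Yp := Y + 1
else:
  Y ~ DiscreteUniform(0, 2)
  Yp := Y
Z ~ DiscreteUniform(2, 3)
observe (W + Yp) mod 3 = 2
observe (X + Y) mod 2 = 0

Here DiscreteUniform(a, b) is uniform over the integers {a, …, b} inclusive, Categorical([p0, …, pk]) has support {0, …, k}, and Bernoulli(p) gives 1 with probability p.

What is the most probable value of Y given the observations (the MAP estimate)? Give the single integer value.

argmax_v P(Y = v | obs) = 2

Enumerate traces; 4 have nonzero weight after conditioning:
  (X=0, W=2, Y=2, Z=2) weight 3/128
  (X=0, W=2, Y=2, Z=3) weight 3/128
  (X=1, W=1, Y=1, Z=2) weight 1/48
  (X=1, W=1, Y=1, Z=3) weight 1/48
Group by Y:
  weight(Y=1) = 1/24
  weight(Y=2) = 3/64
Total weight = 1/24 + 3/64 = 17/192
P(Y=1 | obs) = 1/24 / 17/192 = 8/17
P(Y=2 | obs) = 3/64 / 17/192 = 9/17
argmax = 2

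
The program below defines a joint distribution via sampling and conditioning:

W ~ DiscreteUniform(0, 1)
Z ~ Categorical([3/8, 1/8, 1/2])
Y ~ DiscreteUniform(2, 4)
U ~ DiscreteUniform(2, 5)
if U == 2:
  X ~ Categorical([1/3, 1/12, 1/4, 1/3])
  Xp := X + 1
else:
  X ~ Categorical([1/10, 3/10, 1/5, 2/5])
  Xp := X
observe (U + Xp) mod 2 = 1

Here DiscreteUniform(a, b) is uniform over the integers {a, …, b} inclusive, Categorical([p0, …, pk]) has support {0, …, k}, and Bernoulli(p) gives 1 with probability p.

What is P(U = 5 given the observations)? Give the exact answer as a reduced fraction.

P(U = 5 | obs) = 18/113

Enumerate traces; 144 have nonzero weight after conditioning:
  (W=0, Z=0, Y=2, U=2, X=0) weight 1/192
  (W=0, Z=0, Y=2, U=2, X=2) weight 1/256
  (W=0, Z=0, Y=2, U=3, X=0) weight 1/640
  (W=0, Z=0, Y=2, U=3, X=2) weight 1/320
  (W=0, Z=0, Y=2, U=4, X=1) weight 3/640
  (W=0, Z=0, Y=2, U=4, X=3) weight 1/160
  (W=0, Z=0, Y=2, U=5, X=0) weight 1/640
  (W=0, Z=0, Y=2, U=5, X=2) weight 1/320
  … 136 more
Group by U:
  weight(U=2) = 7/48
  weight(U=3) = 3/40
  weight(U=4) = 7/40
  weight(U=5) = 3/40
Total weight = 7/48 + 3/40 + 7/40 + 3/40 = 113/240
P(U=2 | obs) = 7/48 / 113/240 = 35/113
P(U=3 | obs) = 3/40 / 113/240 = 18/113
P(U=4 | obs) = 7/40 / 113/240 = 42/113
P(U=5 | obs) = 3/40 / 113/240 = 18/113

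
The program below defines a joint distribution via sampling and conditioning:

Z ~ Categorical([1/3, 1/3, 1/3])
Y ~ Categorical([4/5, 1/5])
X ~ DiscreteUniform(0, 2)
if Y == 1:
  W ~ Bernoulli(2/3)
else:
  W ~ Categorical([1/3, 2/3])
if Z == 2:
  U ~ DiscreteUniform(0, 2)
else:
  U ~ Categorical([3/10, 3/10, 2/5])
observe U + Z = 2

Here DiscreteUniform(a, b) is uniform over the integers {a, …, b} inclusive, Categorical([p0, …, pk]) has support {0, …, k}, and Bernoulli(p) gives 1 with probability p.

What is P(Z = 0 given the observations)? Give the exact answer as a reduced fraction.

P(Z = 0 | obs) = 12/31

Enumerate traces; 36 have nonzero weight after conditioning:
  (Z=0, Y=0, X=0, W=0, U=2) weight 8/675
  (Z=0, Y=0, X=0, W=1, U=2) weight 16/675
  (Z=0, Y=0, X=1, W=0, U=2) weight 8/675
  (Z=0, Y=0, X=1, W=1, U=2) weight 16/675
  (Z=0, Y=0, X=2, W=0, U=2) weight 8/675
  (Z=0, Y=0, X=2, W=1, U=2) weight 16/675
  (Z=0, Y=1, X=0, W=0, U=2) weight 2/675
  (Z=0, Y=1, X=0, W=1, U=2) weight 4/675
  (Z=1, Y=0, X=0, W=0, U=1) weight 2/225
  (Z=2, Y=0, X=0, W=0, U=0) weight 4/405
  … 26 more
Group by Z:
  weight(Z=0) = 2/15
  weight(Z=1) = 1/10
  weight(Z=2) = 1/9
Total weight = 2/15 + 1/10 + 1/9 = 31/90
P(Z=0 | obs) = 2/15 / 31/90 = 12/31
P(Z=1 | obs) = 1/10 / 31/90 = 9/31
P(Z=2 | obs) = 1/9 / 31/90 = 10/31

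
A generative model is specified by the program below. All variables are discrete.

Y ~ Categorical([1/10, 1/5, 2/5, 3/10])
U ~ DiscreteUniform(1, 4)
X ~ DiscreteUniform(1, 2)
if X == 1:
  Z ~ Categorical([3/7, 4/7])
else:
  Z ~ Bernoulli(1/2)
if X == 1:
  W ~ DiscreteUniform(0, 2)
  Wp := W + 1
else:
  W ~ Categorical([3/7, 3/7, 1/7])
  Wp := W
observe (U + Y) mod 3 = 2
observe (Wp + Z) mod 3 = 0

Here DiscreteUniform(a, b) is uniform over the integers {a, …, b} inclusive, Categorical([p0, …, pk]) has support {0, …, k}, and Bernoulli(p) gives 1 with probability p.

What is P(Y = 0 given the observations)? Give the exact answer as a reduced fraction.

P(Y = 0 | obs) = 1/12

Enumerate traces; 20 have nonzero weight after conditioning:
  (Y=0, U=2, X=1, Z=0, W=2) weight 1/560
  (Y=0, U=2, X=1, Z=1, W=1) weight 1/420
  (Y=0, U=2, X=2, Z=0, W=0) weight 3/1120
  (Y=0, U=2, X=2, Z=1, W=2) weight 1/1120
  (Y=1, U=1, X=1, Z=0, W=2) weight 1/280
  (Y=1, U=1, X=1, Z=1, W=1) weight 1/210
  (Y=1, U=1, X=2, Z=0, W=0) weight 3/560
  (Y=1, U=1, X=2, Z=1, W=2) weight 1/560
  (Y=2, U=3, X=1, Z=0, W=2) weight 1/140
  (Y=3, U=2, X=1, Z=0, W=2) weight 3/560
  … 10 more
Group by Y:
  weight(Y=0) = 13/1680
  weight(Y=1) = 13/420
  weight(Y=2) = 13/420
  weight(Y=3) = 13/560
Total weight = 13/1680 + 13/420 + 13/420 + 13/560 = 13/140
P(Y=0 | obs) = 13/1680 / 13/140 = 1/12
P(Y=1 | obs) = 13/420 / 13/140 = 1/3
P(Y=2 | obs) = 13/420 / 13/140 = 1/3
P(Y=3 | obs) = 13/560 / 13/140 = 1/4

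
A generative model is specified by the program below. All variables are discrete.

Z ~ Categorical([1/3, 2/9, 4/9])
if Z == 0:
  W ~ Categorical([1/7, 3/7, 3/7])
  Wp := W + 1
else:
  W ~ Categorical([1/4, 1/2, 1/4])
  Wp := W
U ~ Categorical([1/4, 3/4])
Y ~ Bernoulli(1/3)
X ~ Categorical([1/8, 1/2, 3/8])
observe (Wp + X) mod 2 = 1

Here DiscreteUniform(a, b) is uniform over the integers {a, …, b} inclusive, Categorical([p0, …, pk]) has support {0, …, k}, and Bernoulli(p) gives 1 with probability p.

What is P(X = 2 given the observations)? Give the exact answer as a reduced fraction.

P(X = 2 | obs) = 11/28

Enumerate traces; 52 have nonzero weight after conditioning:
  (Z=0, W=0, U=0, Y=0, X=0) weight 1/1008
  (Z=0, W=0, U=0, Y=0, X=2) weight 1/336
  (Z=0, W=0, U=0, Y=1, X=0) weight 1/2016
  (Z=0, W=0, U=0, Y=1, X=2) weight 1/672
  (Z=0, W=0, U=1, Y=0, X=0) weight 1/336
  (Z=0, W=0, U=1, Y=0, X=2) weight 1/112
  (Z=0, W=0, U=1, Y=1, X=0) weight 1/672
  (Z=0, W=0, U=1, Y=1, X=2) weight 1/224
  (Z=0, W=1, U=0, Y=0, X=1) weight 1/84
  … 43 more
Group by X:
  weight(X=0) = 11/168
  weight(X=1) = 5/21
  weight(X=2) = 11/56
Total weight = 11/168 + 5/21 + 11/56 = 1/2
P(X=0 | obs) = 11/168 / 1/2 = 11/84
P(X=1 | obs) = 5/21 / 1/2 = 10/21
P(X=2 | obs) = 11/56 / 1/2 = 11/28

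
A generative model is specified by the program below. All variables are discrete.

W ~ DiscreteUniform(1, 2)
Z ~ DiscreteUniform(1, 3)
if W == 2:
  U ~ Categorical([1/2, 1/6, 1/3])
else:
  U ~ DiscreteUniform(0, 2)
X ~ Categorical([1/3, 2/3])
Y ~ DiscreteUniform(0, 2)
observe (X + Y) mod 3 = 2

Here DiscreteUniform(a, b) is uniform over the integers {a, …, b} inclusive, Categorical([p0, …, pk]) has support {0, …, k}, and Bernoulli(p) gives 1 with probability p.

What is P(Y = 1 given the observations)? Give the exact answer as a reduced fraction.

P(Y = 1 | obs) = 2/3

Enumerate traces; 36 have nonzero weight after conditioning:
  (W=1, Z=1, U=0, X=0, Y=2) weight 1/162
  (W=1, Z=1, U=0, X=1, Y=1) weight 1/81
  (W=1, Z=1, U=1, X=0, Y=2) weight 1/162
  (W=1, Z=1, U=1, X=1, Y=1) weight 1/81
  (W=1, Z=1, U=2, X=0, Y=2) weight 1/162
  (W=1, Z=1, U=2, X=1, Y=1) weight 1/81
  (W=1, Z=2, U=0, X=0, Y=2) weight 1/162
  (W=1, Z=2, U=0, X=1, Y=1) weight 1/81
  … 28 more
Group by Y:
  weight(Y=1) = 2/9
  weight(Y=2) = 1/9
Total weight = 2/9 + 1/9 = 1/3
P(Y=1 | obs) = 2/9 / 1/3 = 2/3
P(Y=2 | obs) = 1/9 / 1/3 = 1/3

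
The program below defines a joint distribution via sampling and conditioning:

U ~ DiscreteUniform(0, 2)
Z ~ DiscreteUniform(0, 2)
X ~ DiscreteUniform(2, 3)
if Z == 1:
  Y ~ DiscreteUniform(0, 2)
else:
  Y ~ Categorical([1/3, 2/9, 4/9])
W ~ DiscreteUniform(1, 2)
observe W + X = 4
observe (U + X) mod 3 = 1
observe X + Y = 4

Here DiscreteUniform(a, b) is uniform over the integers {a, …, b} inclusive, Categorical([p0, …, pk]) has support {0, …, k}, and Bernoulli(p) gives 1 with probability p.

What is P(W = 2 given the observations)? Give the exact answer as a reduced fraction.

P(W = 2 | obs) = 11/18

Enumerate traces; 6 have nonzero weight after conditioning:
  (U=1, Z=0, X=3, Y=1, W=1) weight 1/162
  (U=1, Z=1, X=3, Y=1, W=1) weight 1/108
  (U=1, Z=2, X=3, Y=1, W=1) weight 1/162
  (U=2, Z=0, X=2, Y=2, W=2) weight 1/81
  (U=2, Z=1, X=2, Y=2, W=2) weight 1/108
  (U=2, Z=2, X=2, Y=2, W=2) weight 1/81
Group by W:
  weight(W=1) = 7/324
  weight(W=2) = 11/324
Total weight = 7/324 + 11/324 = 1/18
P(W=1 | obs) = 7/324 / 1/18 = 7/18
P(W=2 | obs) = 11/324 / 1/18 = 11/18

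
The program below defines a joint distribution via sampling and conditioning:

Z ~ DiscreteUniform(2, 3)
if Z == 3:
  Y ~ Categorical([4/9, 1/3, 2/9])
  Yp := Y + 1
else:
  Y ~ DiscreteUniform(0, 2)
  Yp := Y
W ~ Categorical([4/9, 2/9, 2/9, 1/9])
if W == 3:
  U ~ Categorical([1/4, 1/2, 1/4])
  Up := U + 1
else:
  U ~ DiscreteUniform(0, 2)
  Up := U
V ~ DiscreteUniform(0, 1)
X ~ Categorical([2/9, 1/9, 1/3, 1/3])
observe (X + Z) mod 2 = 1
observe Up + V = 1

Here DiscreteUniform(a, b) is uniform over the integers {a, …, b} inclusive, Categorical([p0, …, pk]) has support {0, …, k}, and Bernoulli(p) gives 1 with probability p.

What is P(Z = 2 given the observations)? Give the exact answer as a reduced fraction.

P(Z = 2 | obs) = 4/9

Enumerate traces; 84 have nonzero weight after conditioning:
  (Z=2, Y=0, W=0, U=0, V=1, X=1) weight 1/729
  (Z=2, Y=0, W=0, U=0, V=1, X=3) weight 1/243
  (Z=2, Y=0, W=0, U=1, V=0, X=1) weight 1/729
  (Z=2, Y=0, W=0, U=1, V=0, X=3) weight 1/243
  (Z=2, Y=0, W=1, U=0, V=1, X=1) weight 1/1458
  (Z=2, Y=0, W=1, U=0, V=1, X=3) weight 1/486
  (Z=2, Y=0, W=1, U=1, V=0, X=1) weight 1/1458
  (Z=2, Y=0, W=1, U=1, V=0, X=3) weight 1/486
  (Z=3, Y=0, W=0, U=0, V=1, X=0) weight 8/2187
  … 75 more
Group by Z:
  weight(Z=2) = 67/972
  weight(Z=3) = 335/3888
Total weight = 67/972 + 335/3888 = 67/432
P(Z=2 | obs) = 67/972 / 67/432 = 4/9
P(Z=3 | obs) = 335/3888 / 67/432 = 5/9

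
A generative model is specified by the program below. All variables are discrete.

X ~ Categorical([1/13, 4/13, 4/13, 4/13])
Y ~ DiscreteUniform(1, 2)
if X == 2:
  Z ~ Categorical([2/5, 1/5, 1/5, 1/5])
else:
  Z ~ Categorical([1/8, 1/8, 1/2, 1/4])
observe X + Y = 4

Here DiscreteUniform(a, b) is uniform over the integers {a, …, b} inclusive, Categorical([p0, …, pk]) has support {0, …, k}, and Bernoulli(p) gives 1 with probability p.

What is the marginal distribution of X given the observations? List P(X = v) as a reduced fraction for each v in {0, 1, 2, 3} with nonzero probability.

Enumerate traces; 8 have nonzero weight after conditioning:
  (X=2, Y=2, Z=0) weight 4/65
  (X=2, Y=2, Z=1) weight 2/65
  (X=2, Y=2, Z=2) weight 2/65
  (X=2, Y=2, Z=3) weight 2/65
  (X=3, Y=1, Z=0) weight 1/52
  (X=3, Y=1, Z=1) weight 1/52
  (X=3, Y=1, Z=2) weight 1/13
  (X=3, Y=1, Z=3) weight 1/26
Group by X:
  weight(X=2) = 2/13
  weight(X=3) = 2/13
Total weight = 2/13 + 2/13 = 4/13
P(X=2 | obs) = 2/13 / 4/13 = 1/2
P(X=3 | obs) = 2/13 / 4/13 = 1/2

P(X=2) = 1/2, P(X=3) = 1/2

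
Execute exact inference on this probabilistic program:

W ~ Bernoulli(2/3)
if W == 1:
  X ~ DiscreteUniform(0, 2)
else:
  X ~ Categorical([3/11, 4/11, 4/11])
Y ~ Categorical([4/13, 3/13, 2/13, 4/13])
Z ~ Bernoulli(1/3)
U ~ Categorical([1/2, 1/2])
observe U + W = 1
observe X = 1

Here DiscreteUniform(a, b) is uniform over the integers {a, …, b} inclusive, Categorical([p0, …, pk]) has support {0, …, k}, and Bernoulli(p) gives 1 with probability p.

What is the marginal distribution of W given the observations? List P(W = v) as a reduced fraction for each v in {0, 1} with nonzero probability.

Enumerate traces; 16 have nonzero weight after conditioning:
  (W=0, X=1, Y=0, Z=0, U=1) weight 16/1287
  (W=0, X=1, Y=0, Z=1, U=1) weight 8/1287
  (W=0, X=1, Y=1, Z=0, U=1) weight 4/429
  (W=0, X=1, Y=1, Z=1, U=1) weight 2/429
  (W=0, X=1, Y=2, Z=0, U=1) weight 8/1287
  (W=0, X=1, Y=2, Z=1, U=1) weight 4/1287
  (W=0, X=1, Y=3, Z=0, U=1) weight 16/1287
  (W=0, X=1, Y=3, Z=1, U=1) weight 8/1287
  (W=1, X=1, Y=0, Z=0, U=0) weight 8/351
  … 7 more
Group by W:
  weight(W=0) = 2/33
  weight(W=1) = 1/9
Total weight = 2/33 + 1/9 = 17/99
P(W=0 | obs) = 2/33 / 17/99 = 6/17
P(W=1 | obs) = 1/9 / 17/99 = 11/17

P(W=0) = 6/17, P(W=1) = 11/17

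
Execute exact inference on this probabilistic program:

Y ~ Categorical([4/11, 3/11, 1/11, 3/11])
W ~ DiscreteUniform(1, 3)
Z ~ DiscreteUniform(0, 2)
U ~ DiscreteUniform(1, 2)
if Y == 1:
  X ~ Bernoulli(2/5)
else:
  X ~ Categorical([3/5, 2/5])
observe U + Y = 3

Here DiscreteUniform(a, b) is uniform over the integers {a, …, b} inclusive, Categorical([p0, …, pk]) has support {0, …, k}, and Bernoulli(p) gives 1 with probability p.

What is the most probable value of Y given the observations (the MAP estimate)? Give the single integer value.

Enumerate traces; 36 have nonzero weight after conditioning:
  (Y=1, W=1, Z=0, U=2, X=0) weight 1/110
  (Y=1, W=1, Z=0, U=2, X=1) weight 1/165
  (Y=1, W=1, Z=1, U=2, X=0) weight 1/110
  (Y=1, W=1, Z=1, U=2, X=1) weight 1/165
  (Y=1, W=1, Z=2, U=2, X=0) weight 1/110
  (Y=1, W=1, Z=2, U=2, X=1) weight 1/165
  (Y=1, W=2, Z=0, U=2, X=0) weight 1/110
  (Y=1, W=2, Z=0, U=2, X=1) weight 1/165
  (Y=2, W=1, Z=0, U=1, X=0) weight 1/330
  … 27 more
Group by Y:
  weight(Y=1) = 3/22
  weight(Y=2) = 1/22
Total weight = 3/22 + 1/22 = 2/11
P(Y=1 | obs) = 3/22 / 2/11 = 3/4
P(Y=2 | obs) = 1/22 / 2/11 = 1/4
argmax = 1

argmax_v P(Y = v | obs) = 1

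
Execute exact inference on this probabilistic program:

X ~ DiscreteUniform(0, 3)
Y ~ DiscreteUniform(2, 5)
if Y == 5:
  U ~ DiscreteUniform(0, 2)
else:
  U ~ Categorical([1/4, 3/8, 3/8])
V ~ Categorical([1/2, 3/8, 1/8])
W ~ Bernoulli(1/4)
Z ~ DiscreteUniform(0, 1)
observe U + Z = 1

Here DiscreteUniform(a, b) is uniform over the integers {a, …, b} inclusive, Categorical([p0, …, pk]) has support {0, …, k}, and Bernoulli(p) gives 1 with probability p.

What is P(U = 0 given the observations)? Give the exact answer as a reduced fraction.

Enumerate traces; 192 have nonzero weight after conditioning:
  (X=0, Y=2, U=0, V=0, W=0, Z=1) weight 3/1024
  (X=0, Y=2, U=0, V=0, W=1, Z=1) weight 1/1024
  (X=0, Y=2, U=0, V=1, W=0, Z=1) weight 9/4096
  (X=0, Y=2, U=0, V=1, W=1, Z=1) weight 3/4096
  (X=0, Y=2, U=0, V=2, W=0, Z=1) weight 3/4096
  (X=0, Y=2, U=0, V=2, W=1, Z=1) weight 1/4096
  (X=0, Y=2, U=1, V=0, W=0, Z=0) weight 9/2048
  (X=0, Y=2, U=1, V=0, W=1, Z=0) weight 3/2048
  … 184 more
Group by U:
  weight(U=0) = 13/96
  weight(U=1) = 35/192
Total weight = 13/96 + 35/192 = 61/192
P(U=0 | obs) = 13/96 / 61/192 = 26/61
P(U=1 | obs) = 35/192 / 61/192 = 35/61

P(U = 0 | obs) = 26/61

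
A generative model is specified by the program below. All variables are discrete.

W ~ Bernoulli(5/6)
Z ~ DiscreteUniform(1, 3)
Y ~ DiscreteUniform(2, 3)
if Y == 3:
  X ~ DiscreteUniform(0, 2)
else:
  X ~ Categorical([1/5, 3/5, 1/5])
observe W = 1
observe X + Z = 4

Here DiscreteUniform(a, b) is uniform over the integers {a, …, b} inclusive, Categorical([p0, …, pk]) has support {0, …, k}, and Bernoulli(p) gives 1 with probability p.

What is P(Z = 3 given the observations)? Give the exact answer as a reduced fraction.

P(Z = 3 | obs) = 7/11

Enumerate traces; 4 have nonzero weight after conditioning:
  (W=1, Z=2, Y=2, X=2) weight 1/36
  (W=1, Z=2, Y=3, X=2) weight 5/108
  (W=1, Z=3, Y=2, X=1) weight 1/12
  (W=1, Z=3, Y=3, X=1) weight 5/108
Group by Z:
  weight(Z=2) = 2/27
  weight(Z=3) = 7/54
Total weight = 2/27 + 7/54 = 11/54
P(Z=2 | obs) = 2/27 / 11/54 = 4/11
P(Z=3 | obs) = 7/54 / 11/54 = 7/11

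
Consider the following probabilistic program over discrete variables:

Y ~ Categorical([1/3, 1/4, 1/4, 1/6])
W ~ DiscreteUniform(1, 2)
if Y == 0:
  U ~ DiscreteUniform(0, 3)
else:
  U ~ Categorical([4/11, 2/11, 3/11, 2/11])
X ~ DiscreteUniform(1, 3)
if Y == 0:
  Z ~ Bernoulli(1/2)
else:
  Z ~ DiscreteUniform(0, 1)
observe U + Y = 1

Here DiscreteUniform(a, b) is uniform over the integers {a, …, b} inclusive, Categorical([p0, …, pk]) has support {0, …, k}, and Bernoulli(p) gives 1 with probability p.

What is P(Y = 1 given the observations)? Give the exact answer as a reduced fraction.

P(Y = 1 | obs) = 12/23

Enumerate traces; 24 have nonzero weight after conditioning:
  (Y=0, W=1, U=1, X=1, Z=0) weight 1/144
  (Y=0, W=1, U=1, X=1, Z=1) weight 1/144
  (Y=0, W=1, U=1, X=2, Z=0) weight 1/144
  (Y=0, W=1, U=1, X=2, Z=1) weight 1/144
  (Y=0, W=1, U=1, X=3, Z=0) weight 1/144
  (Y=0, W=1, U=1, X=3, Z=1) weight 1/144
  (Y=0, W=2, U=1, X=1, Z=0) weight 1/144
  (Y=0, W=2, U=1, X=1, Z=1) weight 1/144
  (Y=1, W=1, U=0, X=1, Z=0) weight 1/132
  … 15 more
Group by Y:
  weight(Y=0) = 1/12
  weight(Y=1) = 1/11
Total weight = 1/12 + 1/11 = 23/132
P(Y=0 | obs) = 1/12 / 23/132 = 11/23
P(Y=1 | obs) = 1/11 / 23/132 = 12/23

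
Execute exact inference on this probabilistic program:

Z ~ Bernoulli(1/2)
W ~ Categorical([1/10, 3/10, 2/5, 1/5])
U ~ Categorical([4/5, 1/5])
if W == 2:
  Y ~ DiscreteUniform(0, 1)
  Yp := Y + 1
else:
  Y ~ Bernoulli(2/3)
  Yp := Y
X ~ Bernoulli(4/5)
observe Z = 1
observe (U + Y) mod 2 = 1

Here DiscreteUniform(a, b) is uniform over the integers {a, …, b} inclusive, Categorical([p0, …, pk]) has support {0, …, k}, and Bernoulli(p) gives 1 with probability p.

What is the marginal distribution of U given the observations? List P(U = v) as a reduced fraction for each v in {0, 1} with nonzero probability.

P(U=0) = 6/7, P(U=1) = 1/7

Enumerate traces; 16 have nonzero weight after conditioning:
  (Z=1, W=0, U=0, Y=1, X=0) weight 2/375
  (Z=1, W=0, U=0, Y=1, X=1) weight 8/375
  (Z=1, W=0, U=1, Y=0, X=0) weight 1/1500
  (Z=1, W=0, U=1, Y=0, X=1) weight 1/375
  (Z=1, W=1, U=0, Y=1, X=0) weight 2/125
  (Z=1, W=1, U=0, Y=1, X=1) weight 8/125
  (Z=1, W=1, U=1, Y=0, X=0) weight 1/500
  (Z=1, W=1, U=1, Y=0, X=1) weight 1/125
  … 8 more
Group by U:
  weight(U=0) = 6/25
  weight(U=1) = 1/25
Total weight = 6/25 + 1/25 = 7/25
P(U=0 | obs) = 6/25 / 7/25 = 6/7
P(U=1 | obs) = 1/25 / 7/25 = 1/7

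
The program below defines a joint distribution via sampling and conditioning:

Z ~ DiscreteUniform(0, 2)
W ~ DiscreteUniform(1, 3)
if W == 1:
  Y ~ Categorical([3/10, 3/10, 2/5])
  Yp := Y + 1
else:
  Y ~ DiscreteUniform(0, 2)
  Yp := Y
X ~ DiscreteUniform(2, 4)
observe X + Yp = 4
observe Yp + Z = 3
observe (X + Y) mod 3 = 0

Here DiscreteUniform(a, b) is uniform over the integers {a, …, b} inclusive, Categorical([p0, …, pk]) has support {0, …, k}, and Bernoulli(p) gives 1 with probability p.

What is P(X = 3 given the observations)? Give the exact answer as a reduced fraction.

P(X = 3 | obs) = 1/2

Enumerate traces; 2 have nonzero weight after conditioning:
  (Z=1, W=1, Y=1, X=2) weight 1/90
  (Z=2, W=1, Y=0, X=3) weight 1/90
Group by X:
  weight(X=2) = 1/90
  weight(X=3) = 1/90
Total weight = 1/90 + 1/90 = 1/45
P(X=2 | obs) = 1/90 / 1/45 = 1/2
P(X=3 | obs) = 1/90 / 1/45 = 1/2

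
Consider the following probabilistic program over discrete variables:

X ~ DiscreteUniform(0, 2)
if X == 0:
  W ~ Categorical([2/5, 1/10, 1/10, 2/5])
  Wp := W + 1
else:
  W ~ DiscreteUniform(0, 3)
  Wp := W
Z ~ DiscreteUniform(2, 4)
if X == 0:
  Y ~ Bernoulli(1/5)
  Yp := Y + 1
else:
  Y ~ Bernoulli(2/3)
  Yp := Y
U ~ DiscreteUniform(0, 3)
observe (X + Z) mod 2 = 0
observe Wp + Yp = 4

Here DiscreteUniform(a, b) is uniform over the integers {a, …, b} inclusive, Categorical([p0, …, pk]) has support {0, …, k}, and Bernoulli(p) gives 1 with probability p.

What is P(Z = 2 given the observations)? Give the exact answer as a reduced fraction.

P(Z = 2 | obs) = 8/21

Enumerate traces; 28 have nonzero weight after conditioning:
  (X=0, W=1, Z=2, Y=1, U=0) weight 1/1800
  (X=0, W=1, Z=2, Y=1, U=1) weight 1/1800
  (X=0, W=1, Z=2, Y=1, U=2) weight 1/1800
  (X=0, W=1, Z=2, Y=1, U=3) weight 1/1800
  (X=0, W=1, Z=4, Y=1, U=0) weight 1/1800
  (X=0, W=1, Z=4, Y=1, U=1) weight 1/1800
  (X=0, W=1, Z=4, Y=1, U=2) weight 1/1800
  (X=0, W=1, Z=4, Y=1, U=3) weight 1/1800
  (X=1, W=3, Z=3, Y=1, U=0) weight 1/216
  … 19 more
Group by Z:
  weight(Z=2) = 4/135
  weight(Z=3) = 1/54
  weight(Z=4) = 4/135
Total weight = 4/135 + 1/54 + 4/135 = 7/90
P(Z=2 | obs) = 4/135 / 7/90 = 8/21
P(Z=3 | obs) = 1/54 / 7/90 = 5/21
P(Z=4 | obs) = 4/135 / 7/90 = 8/21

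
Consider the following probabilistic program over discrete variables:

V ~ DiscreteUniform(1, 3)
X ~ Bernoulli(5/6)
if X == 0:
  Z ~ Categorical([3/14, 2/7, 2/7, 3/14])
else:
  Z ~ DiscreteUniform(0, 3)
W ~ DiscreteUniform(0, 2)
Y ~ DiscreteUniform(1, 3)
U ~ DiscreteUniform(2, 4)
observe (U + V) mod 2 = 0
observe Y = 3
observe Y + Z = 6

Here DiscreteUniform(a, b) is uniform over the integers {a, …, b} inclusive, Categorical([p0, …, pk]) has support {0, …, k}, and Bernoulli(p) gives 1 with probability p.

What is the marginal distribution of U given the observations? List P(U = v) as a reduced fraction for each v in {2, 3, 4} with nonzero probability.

Enumerate traces; 24 have nonzero weight after conditioning:
  (V=1, X=0, Z=3, W=0, Y=3, U=3) weight 1/2268
  (V=1, X=0, Z=3, W=1, Y=3, U=3) weight 1/2268
  (V=1, X=0, Z=3, W=2, Y=3, U=3) weight 1/2268
  (V=1, X=1, Z=3, W=0, Y=3, U=3) weight 5/1944
  (V=1, X=1, Z=3, W=1, Y=3, U=3) weight 5/1944
  (V=1, X=1, Z=3, W=2, Y=3, U=3) weight 5/1944
  (V=2, X=0, Z=3, W=0, Y=3, U=2) weight 1/2268
  (V=2, X=0, Z=3, W=0, Y=3, U=4) weight 1/2268
  … 16 more
Group by U:
  weight(U=2) = 41/4536
  weight(U=3) = 41/2268
  weight(U=4) = 41/4536
Total weight = 41/4536 + 41/2268 + 41/4536 = 41/1134
P(U=2 | obs) = 41/4536 / 41/1134 = 1/4
P(U=3 | obs) = 41/2268 / 41/1134 = 1/2
P(U=4 | obs) = 41/4536 / 41/1134 = 1/4

P(U=2) = 1/4, P(U=3) = 1/2, P(U=4) = 1/4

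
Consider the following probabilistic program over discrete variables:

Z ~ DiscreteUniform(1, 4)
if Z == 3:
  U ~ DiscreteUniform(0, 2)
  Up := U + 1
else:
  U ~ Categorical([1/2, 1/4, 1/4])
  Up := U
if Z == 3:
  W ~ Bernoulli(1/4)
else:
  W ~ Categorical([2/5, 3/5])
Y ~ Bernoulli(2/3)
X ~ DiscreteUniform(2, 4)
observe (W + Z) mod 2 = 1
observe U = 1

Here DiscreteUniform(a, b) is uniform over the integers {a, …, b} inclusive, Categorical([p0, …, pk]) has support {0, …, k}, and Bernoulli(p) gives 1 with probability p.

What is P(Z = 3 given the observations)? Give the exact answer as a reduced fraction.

Enumerate traces; 24 have nonzero weight after conditioning:
  (Z=1, U=1, W=0, Y=0, X=2) weight 1/360
  (Z=1, U=1, W=0, Y=0, X=3) weight 1/360
  (Z=1, U=1, W=0, Y=0, X=4) weight 1/360
  (Z=1, U=1, W=0, Y=1, X=2) weight 1/180
  (Z=1, U=1, W=0, Y=1, X=3) weight 1/180
  (Z=1, U=1, W=0, Y=1, X=4) weight 1/180
  (Z=2, U=1, W=1, Y=0, X=2) weight 1/240
  (Z=2, U=1, W=1, Y=0, X=3) weight 1/240
  (Z=3, U=1, W=0, Y=0, X=2) weight 1/144
  (Z=4, U=1, W=1, Y=0, X=2) weight 1/240
  … 14 more
Group by Z:
  weight(Z=1) = 1/40
  weight(Z=2) = 3/80
  weight(Z=3) = 1/16
  weight(Z=4) = 3/80
Total weight = 1/40 + 3/80 + 1/16 + 3/80 = 13/80
P(Z=1 | obs) = 1/40 / 13/80 = 2/13
P(Z=2 | obs) = 3/80 / 13/80 = 3/13
P(Z=3 | obs) = 1/16 / 13/80 = 5/13
P(Z=4 | obs) = 3/80 / 13/80 = 3/13

P(Z = 3 | obs) = 5/13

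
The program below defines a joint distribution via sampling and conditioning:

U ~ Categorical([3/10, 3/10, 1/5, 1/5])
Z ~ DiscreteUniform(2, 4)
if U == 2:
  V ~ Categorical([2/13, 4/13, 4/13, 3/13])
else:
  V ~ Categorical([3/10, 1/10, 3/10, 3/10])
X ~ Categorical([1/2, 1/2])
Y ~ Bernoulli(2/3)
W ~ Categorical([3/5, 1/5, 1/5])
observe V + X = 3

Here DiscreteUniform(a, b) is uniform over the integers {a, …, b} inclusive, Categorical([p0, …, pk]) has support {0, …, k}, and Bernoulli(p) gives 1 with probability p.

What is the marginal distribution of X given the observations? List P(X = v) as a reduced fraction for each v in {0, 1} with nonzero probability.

Enumerate traces; 144 have nonzero weight after conditioning:
  (U=0, Z=2, V=2, X=1, Y=0, W=0) weight 3/1000
  (U=0, Z=2, V=2, X=1, Y=0, W=1) weight 1/1000
  (U=0, Z=2, V=2, X=1, Y=0, W=2) weight 1/1000
  (U=0, Z=2, V=2, X=1, Y=1, W=0) weight 3/500
  (U=0, Z=2, V=2, X=1, Y=1, W=1) weight 1/500
  (U=0, Z=2, V=2, X=1, Y=1, W=2) weight 1/500
  (U=0, Z=2, V=3, X=0, Y=0, W=0) weight 3/1000
  (U=0, Z=2, V=3, X=0, Y=0, W=1) weight 1/1000
  … 136 more
Group by X:
  weight(X=0) = 93/650
  weight(X=1) = 49/325
Total weight = 93/650 + 49/325 = 191/650
P(X=0 | obs) = 93/650 / 191/650 = 93/191
P(X=1 | obs) = 49/325 / 191/650 = 98/191

P(X=0) = 93/191, P(X=1) = 98/191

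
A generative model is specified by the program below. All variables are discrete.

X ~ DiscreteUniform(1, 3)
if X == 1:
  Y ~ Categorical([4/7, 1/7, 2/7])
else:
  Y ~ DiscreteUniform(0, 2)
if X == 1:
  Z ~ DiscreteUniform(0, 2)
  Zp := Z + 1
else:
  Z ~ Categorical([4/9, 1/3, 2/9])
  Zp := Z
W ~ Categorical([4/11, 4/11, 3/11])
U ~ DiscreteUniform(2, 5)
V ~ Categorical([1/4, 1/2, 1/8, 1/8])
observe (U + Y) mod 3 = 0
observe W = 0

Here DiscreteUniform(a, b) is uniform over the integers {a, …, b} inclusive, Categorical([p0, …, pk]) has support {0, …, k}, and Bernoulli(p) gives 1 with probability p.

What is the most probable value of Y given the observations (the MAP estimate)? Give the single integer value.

Enumerate traces; 144 have nonzero weight after conditioning:
  (X=1, Y=0, Z=0, W=0, U=3, V=0) weight 1/693
  (X=1, Y=0, Z=0, W=0, U=3, V=1) weight 2/693
  (X=1, Y=0, Z=0, W=0, U=3, V=2) weight 1/1386
  (X=1, Y=0, Z=0, W=0, U=3, V=3) weight 1/1386
  (X=1, Y=0, Z=1, W=0, U=3, V=0) weight 1/693
  (X=1, Y=0, Z=1, W=0, U=3, V=1) weight 2/693
  (X=1, Y=0, Z=1, W=0, U=3, V=2) weight 1/1386
  (X=1, Y=0, Z=1, W=0, U=3, V=3) weight 1/1386
  (X=1, Y=1, Z=0, W=0, U=2, V=0) weight 1/2772
  (X=1, Y=2, Z=0, W=0, U=4, V=0) weight 1/1386
  … 134 more
Group by Y:
  weight(Y=0) = 26/693
  weight(Y=1) = 34/693
  weight(Y=2) = 20/693
Total weight = 26/693 + 34/693 + 20/693 = 80/693
P(Y=0 | obs) = 26/693 / 80/693 = 13/40
P(Y=1 | obs) = 34/693 / 80/693 = 17/40
P(Y=2 | obs) = 20/693 / 80/693 = 1/4
argmax = 1

argmax_v P(Y = v | obs) = 1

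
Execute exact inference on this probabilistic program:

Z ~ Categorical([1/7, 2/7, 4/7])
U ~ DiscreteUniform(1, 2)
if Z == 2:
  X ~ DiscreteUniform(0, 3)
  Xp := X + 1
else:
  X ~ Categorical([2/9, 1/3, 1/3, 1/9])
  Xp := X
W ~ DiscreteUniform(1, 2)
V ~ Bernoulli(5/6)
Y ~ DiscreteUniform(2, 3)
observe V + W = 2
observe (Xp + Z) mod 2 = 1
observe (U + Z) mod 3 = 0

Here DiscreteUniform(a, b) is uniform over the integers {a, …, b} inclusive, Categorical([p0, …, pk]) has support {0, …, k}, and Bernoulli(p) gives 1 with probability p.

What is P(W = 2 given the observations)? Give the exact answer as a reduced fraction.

P(W = 2 | obs) = 1/6

Enumerate traces; 16 have nonzero weight after conditioning:
  (Z=1, U=2, X=0, W=1, V=1, Y=2) weight 5/756
  (Z=1, U=2, X=0, W=1, V=1, Y=3) weight 5/756
  (Z=1, U=2, X=0, W=2, V=0, Y=2) weight 1/756
  (Z=1, U=2, X=0, W=2, V=0, Y=3) weight 1/756
  (Z=1, U=2, X=2, W=1, V=1, Y=2) weight 5/504
  (Z=1, U=2, X=2, W=1, V=1, Y=3) weight 5/504
  (Z=1, U=2, X=2, W=2, V=0, Y=2) weight 1/504
  (Z=1, U=2, X=2, W=2, V=0, Y=3) weight 1/504
  … 8 more
Group by W:
  weight(W=1) = 5/54
  weight(W=2) = 1/54
Total weight = 5/54 + 1/54 = 1/9
P(W=1 | obs) = 5/54 / 1/9 = 5/6
P(W=2 | obs) = 1/54 / 1/9 = 1/6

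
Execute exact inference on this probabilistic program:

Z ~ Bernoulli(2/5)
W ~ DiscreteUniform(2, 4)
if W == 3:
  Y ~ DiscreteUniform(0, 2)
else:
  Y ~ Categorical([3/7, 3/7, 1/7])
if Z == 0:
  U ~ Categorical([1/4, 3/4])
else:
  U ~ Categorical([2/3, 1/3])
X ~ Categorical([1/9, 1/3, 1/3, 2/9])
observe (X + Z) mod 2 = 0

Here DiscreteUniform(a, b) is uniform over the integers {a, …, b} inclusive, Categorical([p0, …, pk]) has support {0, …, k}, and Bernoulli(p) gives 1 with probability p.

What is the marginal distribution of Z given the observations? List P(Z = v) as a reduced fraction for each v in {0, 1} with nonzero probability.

P(Z=0) = 6/11, P(Z=1) = 5/11

Enumerate traces; 72 have nonzero weight after conditioning:
  (Z=0, W=2, Y=0, U=0, X=0) weight 1/420
  (Z=0, W=2, Y=0, U=0, X=2) weight 1/140
  (Z=0, W=2, Y=0, U=1, X=0) weight 1/140
  (Z=0, W=2, Y=0, U=1, X=2) weight 3/140
  (Z=0, W=2, Y=1, U=0, X=0) weight 1/420
  (Z=0, W=2, Y=1, U=0, X=2) weight 1/140
  (Z=0, W=2, Y=1, U=1, X=0) weight 1/140
  (Z=0, W=2, Y=1, U=1, X=2) weight 3/140
  (Z=1, W=2, Y=0, U=0, X=1) weight 4/315
  … 63 more
Group by Z:
  weight(Z=0) = 4/15
  weight(Z=1) = 2/9
Total weight = 4/15 + 2/9 = 22/45
P(Z=0 | obs) = 4/15 / 22/45 = 6/11
P(Z=1 | obs) = 2/9 / 22/45 = 5/11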